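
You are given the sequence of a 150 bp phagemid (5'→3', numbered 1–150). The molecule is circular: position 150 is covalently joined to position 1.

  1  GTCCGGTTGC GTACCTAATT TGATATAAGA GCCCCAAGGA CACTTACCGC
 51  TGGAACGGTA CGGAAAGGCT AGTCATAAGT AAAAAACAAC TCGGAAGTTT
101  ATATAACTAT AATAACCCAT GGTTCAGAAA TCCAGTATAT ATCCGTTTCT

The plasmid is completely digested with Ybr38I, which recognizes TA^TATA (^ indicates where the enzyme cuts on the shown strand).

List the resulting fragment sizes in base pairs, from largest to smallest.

114, 36 bp

Ybr38I sites (TATATA) start at positions 100, 136.
Ybr38I cuts after base 2 of each site, so after positions 101, 137.
Circular molecule, 2 cuts → 2 fragments:
  102–137 → 36 bp
  138–150 then 1–101 → 13 + 101 = 114 bp
Sorted largest to smallest: 114, 36 bp.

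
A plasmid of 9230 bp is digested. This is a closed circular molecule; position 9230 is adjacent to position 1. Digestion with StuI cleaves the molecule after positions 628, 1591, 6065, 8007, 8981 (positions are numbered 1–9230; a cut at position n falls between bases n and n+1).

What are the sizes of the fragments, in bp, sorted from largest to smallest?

4474, 1942, 974, 963, 877 bp

Circular molecule, 5 cuts → 5 fragments:
  1591 − 628 = 963 bp
  6065 − 1591 = 4474 bp
  8007 − 6065 = 1942 bp
  8981 − 8007 = 974 bp
  wrap: 9230 − 8981 + 628 = 877 bp
Sorted largest to smallest: 4474, 1942, 974, 963, 877 bp.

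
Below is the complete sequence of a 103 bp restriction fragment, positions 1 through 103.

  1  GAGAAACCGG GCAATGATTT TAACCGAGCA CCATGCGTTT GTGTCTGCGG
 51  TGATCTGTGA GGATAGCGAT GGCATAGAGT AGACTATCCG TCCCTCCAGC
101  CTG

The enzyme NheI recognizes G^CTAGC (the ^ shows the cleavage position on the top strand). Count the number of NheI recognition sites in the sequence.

0

No occurrence of GCTAGC is present in the sequence.
NheI does not cut: 0 sites.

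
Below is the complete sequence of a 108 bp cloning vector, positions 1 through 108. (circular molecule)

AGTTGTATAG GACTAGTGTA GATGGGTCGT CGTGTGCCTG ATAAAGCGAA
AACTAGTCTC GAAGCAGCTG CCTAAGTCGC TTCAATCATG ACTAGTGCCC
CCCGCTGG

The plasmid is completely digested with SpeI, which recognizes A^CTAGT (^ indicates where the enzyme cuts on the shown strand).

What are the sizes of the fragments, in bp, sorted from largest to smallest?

40, 39, 29 bp

SpeI sites (ACTAGT) start at positions 12, 52, 91.
SpeI cuts after the first base of each site, so after positions 12, 52, 91.
Circular molecule, 3 cuts → 3 fragments:
  13–52 → 40 bp
  53–91 → 39 bp
  92–108 then 1–12 → 17 + 12 = 29 bp
Sorted largest to smallest: 40, 39, 29 bp.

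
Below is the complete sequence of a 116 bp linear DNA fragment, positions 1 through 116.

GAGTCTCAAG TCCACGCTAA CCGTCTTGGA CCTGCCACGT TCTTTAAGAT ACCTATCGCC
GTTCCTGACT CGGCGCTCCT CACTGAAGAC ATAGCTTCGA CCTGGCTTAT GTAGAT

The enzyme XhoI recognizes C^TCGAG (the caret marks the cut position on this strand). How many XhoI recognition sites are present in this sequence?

0

No occurrence of CTCGAG is present in the sequence.
XhoI does not cut: 0 sites.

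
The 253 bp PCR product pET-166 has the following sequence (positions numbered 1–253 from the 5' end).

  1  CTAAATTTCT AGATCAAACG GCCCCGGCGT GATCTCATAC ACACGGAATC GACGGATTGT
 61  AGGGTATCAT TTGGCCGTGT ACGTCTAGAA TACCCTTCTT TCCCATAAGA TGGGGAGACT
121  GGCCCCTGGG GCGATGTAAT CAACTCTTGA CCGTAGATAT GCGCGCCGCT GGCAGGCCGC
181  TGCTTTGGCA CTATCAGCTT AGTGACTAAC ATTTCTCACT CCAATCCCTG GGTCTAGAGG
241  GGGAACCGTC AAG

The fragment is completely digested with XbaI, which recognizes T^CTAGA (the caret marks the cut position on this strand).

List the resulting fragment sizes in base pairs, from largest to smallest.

XbaI sites (TCTAGA) start at positions 8, 84, 233.
XbaI cuts after the first base of each site, so after positions 8, 84, 233.
Linear molecule, 3 cuts → 4 fragments:
  1–8 → 8 bp
  9–84 → 76 bp
  85–233 → 149 bp
  234–253 → 20 bp
Sorted largest to smallest: 149, 76, 20, 8 bp.

149, 76, 20, 8 bp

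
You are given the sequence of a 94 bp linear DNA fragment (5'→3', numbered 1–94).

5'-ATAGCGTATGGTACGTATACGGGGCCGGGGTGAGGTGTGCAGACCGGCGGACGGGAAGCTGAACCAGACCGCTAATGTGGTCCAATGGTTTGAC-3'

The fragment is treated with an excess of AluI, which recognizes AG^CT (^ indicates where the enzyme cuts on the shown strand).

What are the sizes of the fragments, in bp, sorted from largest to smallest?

The AluI site (AGCT) starts at position 57.
AluI cuts after base 2 of each site, so after position 58.
Linear molecule, 1 cut → 2 fragments:
  1–58 → 58 bp
  59–94 → 36 bp
Sorted largest to smallest: 58, 36 bp.

58, 36 bp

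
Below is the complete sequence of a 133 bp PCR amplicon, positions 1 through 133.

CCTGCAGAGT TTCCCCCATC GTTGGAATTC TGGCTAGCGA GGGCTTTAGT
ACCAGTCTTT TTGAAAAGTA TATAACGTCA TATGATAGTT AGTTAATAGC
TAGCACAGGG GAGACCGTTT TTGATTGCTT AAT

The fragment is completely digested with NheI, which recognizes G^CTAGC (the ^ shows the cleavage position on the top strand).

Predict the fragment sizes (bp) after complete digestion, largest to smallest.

NheI sites (GCTAGC) start at positions 33, 99.
NheI cuts after the first base of each site, so after positions 33, 99.
Linear molecule, 2 cuts → 3 fragments:
  1–33 → 33 bp
  34–99 → 66 bp
  100–133 → 34 bp
Sorted largest to smallest: 66, 34, 33 bp.

66, 34, 33 bp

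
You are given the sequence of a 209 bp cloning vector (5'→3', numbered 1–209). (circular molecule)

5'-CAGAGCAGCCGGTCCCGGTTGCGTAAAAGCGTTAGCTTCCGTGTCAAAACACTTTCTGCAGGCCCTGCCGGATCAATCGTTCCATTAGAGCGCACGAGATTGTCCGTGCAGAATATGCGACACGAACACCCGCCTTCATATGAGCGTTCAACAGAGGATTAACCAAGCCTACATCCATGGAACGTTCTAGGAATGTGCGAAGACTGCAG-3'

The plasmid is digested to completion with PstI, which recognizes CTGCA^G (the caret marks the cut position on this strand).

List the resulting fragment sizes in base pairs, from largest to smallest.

PstI sites (CTGCAG) start at positions 56, 204.
PstI cuts after base 5 of each site (before the last base), so after positions 60, 208.
Circular molecule, 2 cuts → 2 fragments:
  61–208 → 148 bp
  209–209 then 1–60 → 1 + 60 = 61 bp
Sorted largest to smallest: 148, 61 bp.

148, 61 bp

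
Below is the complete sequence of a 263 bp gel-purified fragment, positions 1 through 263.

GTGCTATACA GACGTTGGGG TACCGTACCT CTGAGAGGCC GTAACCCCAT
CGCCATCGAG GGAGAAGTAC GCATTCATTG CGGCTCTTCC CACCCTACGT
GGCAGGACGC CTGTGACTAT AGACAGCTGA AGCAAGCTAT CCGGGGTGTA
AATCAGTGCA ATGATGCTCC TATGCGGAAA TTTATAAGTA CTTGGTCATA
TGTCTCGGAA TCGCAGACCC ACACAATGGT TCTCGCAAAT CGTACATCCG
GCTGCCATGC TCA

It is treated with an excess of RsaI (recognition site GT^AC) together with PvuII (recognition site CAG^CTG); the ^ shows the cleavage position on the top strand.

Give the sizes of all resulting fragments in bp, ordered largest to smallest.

63, 58, 54, 42, 21, 20, 5 bp

RsaI sites (GTAC) start at positions 20, 25, 67, 188, 242.
RsaI cuts after base 2 of each site, so after positions 21, 26, 68, 189, 243.
The PvuII site (CAGCTG) starts at position 124.
PvuII cuts after base 3 of each site, so after position 126.
Combined cut positions: 21, 26, 68, 126, 189, 243.
Linear molecule, 6 cuts → 7 fragments:
  1–21 → 21 bp
  22–26 → 5 bp
  27–68 → 42 bp
  69–126 → 58 bp
  127–189 → 63 bp
  190–243 → 54 bp
  244–263 → 20 bp
Sorted largest to smallest: 63, 58, 54, 42, 21, 20, 5 bp.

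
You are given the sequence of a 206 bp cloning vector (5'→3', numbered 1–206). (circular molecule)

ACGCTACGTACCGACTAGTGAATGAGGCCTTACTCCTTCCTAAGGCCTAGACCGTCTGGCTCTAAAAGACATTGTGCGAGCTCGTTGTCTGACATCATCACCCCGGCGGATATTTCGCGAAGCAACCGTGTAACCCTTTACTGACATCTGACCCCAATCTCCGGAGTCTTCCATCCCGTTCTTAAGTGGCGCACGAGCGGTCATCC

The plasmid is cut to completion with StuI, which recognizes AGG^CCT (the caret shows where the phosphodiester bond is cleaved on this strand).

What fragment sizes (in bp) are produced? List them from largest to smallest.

188, 18 bp

StuI sites (AGGCCT) start at positions 25, 43.
StuI cuts after base 3 of each site, so after positions 27, 45.
Circular molecule, 2 cuts → 2 fragments:
  28–45 → 18 bp
  46–206 then 1–27 → 161 + 27 = 188 bp
Sorted largest to smallest: 188, 18 bp.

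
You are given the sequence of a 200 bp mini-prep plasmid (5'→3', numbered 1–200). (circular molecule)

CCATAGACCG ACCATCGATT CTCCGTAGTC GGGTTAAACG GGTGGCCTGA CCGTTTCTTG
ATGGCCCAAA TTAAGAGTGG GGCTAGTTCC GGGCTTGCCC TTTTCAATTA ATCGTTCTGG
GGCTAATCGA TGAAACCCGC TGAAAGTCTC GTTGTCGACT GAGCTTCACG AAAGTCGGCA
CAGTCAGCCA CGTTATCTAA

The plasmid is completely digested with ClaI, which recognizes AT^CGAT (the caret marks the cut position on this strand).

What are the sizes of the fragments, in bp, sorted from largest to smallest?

ClaI sites (ATCGAT) start at positions 14, 126.
ClaI cuts after base 2 of each site, so after positions 15, 127.
Circular molecule, 2 cuts → 2 fragments:
  16–127 → 112 bp
  128–200 then 1–15 → 73 + 15 = 88 bp
Sorted largest to smallest: 112, 88 bp.

112, 88 bp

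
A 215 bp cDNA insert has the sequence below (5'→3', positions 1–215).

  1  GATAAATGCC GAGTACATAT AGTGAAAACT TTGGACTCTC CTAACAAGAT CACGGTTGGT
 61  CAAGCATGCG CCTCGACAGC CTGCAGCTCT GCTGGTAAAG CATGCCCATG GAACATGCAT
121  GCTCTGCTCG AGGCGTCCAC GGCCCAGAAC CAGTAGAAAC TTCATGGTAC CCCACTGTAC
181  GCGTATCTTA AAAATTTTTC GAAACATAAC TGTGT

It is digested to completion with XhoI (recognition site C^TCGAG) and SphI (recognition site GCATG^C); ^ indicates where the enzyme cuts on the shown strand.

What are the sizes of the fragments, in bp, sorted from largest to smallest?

The XhoI site (CTCGAG) starts at position 127.
XhoI cuts after the first base of each site, so after position 127.
SphI sites (GCATGC) start at positions 64, 100, 117.
SphI cuts after base 5 of each site (before the last base), so after positions 68, 104, 121.
Combined cut positions: 68, 104, 121, 127.
Linear molecule, 4 cuts → 5 fragments:
  1–68 → 68 bp
  69–104 → 36 bp
  105–121 → 17 bp
  122–127 → 6 bp
  128–215 → 88 bp
Sorted largest to smallest: 88, 68, 36, 17, 6 bp.

88, 68, 36, 17, 6 bp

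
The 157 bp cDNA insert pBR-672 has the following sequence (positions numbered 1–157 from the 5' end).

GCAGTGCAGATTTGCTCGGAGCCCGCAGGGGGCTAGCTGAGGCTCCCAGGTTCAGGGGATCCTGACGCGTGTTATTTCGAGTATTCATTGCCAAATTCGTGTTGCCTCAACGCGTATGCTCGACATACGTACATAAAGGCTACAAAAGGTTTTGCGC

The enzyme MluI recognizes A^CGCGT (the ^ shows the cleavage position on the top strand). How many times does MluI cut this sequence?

ACGCGT occurs starting at positions 65, 110.
MluI cuts at 2 sites.

2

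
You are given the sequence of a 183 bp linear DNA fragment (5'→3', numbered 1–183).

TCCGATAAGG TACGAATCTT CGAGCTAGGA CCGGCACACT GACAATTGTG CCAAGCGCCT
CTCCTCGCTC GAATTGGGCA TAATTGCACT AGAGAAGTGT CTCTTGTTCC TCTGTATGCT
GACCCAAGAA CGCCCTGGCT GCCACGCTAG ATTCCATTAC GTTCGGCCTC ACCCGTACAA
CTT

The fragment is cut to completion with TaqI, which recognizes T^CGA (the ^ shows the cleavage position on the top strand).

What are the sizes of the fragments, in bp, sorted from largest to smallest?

TaqI sites (TCGA) start at positions 20, 69.
TaqI cuts after the first base of each site, so after positions 20, 69.
Linear molecule, 2 cuts → 3 fragments:
  1–20 → 20 bp
  21–69 → 49 bp
  70–183 → 114 bp
Sorted largest to smallest: 114, 49, 20 bp.

114, 49, 20 bp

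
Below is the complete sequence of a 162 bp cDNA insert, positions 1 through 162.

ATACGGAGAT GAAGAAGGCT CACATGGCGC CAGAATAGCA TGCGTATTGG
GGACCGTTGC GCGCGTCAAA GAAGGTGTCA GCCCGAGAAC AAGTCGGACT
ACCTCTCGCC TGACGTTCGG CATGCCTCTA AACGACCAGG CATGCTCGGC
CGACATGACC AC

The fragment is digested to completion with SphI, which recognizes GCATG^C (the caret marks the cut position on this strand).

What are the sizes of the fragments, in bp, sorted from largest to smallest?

SphI sites (GCATGC) start at positions 38, 120, 140.
SphI cuts after base 5 of each site (before the last base), so after positions 42, 124, 144.
Linear molecule, 3 cuts → 4 fragments:
  1–42 → 42 bp
  43–124 → 82 bp
  125–144 → 20 bp
  145–162 → 18 bp
Sorted largest to smallest: 82, 42, 20, 18 bp.

82, 42, 20, 18 bp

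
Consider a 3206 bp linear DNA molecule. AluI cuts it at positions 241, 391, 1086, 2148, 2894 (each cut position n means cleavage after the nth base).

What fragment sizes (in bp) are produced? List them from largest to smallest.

1062, 746, 695, 312, 241, 150 bp

Linear molecule, 5 cuts → 6 fragments:
  241 − 0 = 241 bp
  391 − 241 = 150 bp
  1086 − 391 = 695 bp
  2148 − 1086 = 1062 bp
  2894 − 2148 = 746 bp
  3206 − 2894 = 312 bp
Sorted largest to smallest: 1062, 746, 695, 312, 241, 150 bp.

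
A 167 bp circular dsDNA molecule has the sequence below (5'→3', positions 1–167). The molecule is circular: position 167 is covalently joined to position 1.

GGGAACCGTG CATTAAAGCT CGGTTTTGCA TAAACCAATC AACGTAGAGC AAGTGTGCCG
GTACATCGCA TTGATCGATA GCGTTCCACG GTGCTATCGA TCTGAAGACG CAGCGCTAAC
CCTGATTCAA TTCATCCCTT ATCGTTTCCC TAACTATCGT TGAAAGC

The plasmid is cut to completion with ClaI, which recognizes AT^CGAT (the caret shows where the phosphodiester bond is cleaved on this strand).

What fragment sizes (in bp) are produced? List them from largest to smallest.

145, 22 bp

ClaI sites (ATCGAT) start at positions 74, 96.
ClaI cuts after base 2 of each site, so after positions 75, 97.
Circular molecule, 2 cuts → 2 fragments:
  76–97 → 22 bp
  98–167 then 1–75 → 70 + 75 = 145 bp
Sorted largest to smallest: 145, 22 bp.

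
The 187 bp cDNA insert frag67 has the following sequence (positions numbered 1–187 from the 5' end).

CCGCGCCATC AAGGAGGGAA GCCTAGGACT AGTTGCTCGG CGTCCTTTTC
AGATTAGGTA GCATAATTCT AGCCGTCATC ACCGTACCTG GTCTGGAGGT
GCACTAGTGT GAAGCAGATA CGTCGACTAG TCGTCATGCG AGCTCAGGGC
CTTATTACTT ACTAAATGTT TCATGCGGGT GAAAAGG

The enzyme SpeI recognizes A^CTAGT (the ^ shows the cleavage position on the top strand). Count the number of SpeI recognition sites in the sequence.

3

ACTAGT occurs starting at positions 28, 103, 126.
SpeI cuts at 3 sites.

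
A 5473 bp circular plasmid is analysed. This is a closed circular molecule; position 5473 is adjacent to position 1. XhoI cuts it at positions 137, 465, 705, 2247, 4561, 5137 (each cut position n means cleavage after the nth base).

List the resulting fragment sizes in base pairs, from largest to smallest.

Circular molecule, 6 cuts → 6 fragments:
  465 − 137 = 328 bp
  705 − 465 = 240 bp
  2247 − 705 = 1542 bp
  4561 − 2247 = 2314 bp
  5137 − 4561 = 576 bp
  wrap: 5473 − 5137 + 137 = 473 bp
Sorted largest to smallest: 2314, 1542, 576, 473, 328, 240 bp.

2314, 1542, 576, 473, 328, 240 bp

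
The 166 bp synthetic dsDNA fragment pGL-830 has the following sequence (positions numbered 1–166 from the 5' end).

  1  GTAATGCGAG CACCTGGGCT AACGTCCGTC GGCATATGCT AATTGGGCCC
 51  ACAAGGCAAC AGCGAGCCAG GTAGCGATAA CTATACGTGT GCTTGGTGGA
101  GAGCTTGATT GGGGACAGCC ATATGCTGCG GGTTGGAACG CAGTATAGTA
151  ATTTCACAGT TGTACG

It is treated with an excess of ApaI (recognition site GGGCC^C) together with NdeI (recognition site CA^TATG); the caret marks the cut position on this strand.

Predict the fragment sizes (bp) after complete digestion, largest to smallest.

The ApaI site (GGGCCC) starts at position 45.
ApaI cuts after base 5 of each site (before the last base), so after position 49.
NdeI sites (CATATG) start at positions 33, 120.
NdeI cuts after base 2 of each site, so after positions 34, 121.
Combined cut positions: 34, 49, 121.
Linear molecule, 3 cuts → 4 fragments:
  1–34 → 34 bp
  35–49 → 15 bp
  50–121 → 72 bp
  122–166 → 45 bp
Sorted largest to smallest: 72, 45, 34, 15 bp.

72, 45, 34, 15 bp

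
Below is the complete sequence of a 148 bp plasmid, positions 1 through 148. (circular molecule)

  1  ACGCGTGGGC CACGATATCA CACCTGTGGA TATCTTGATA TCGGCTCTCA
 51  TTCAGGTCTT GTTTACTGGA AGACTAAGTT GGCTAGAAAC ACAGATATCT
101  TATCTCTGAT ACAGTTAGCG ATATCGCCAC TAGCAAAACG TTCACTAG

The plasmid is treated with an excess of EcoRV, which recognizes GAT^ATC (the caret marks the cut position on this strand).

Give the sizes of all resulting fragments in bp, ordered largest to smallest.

EcoRV sites (GATATC) start at positions 14, 29, 37, 94, 120.
EcoRV cuts after base 3 of each site, so after positions 16, 31, 39, 96, 122.
Circular molecule, 5 cuts → 5 fragments:
  17–31 → 15 bp
  32–39 → 8 bp
  40–96 → 57 bp
  97–122 → 26 bp
  123–148 then 1–16 → 26 + 16 = 42 bp
Sorted largest to smallest: 57, 42, 26, 15, 8 bp.

57, 42, 26, 15, 8 bp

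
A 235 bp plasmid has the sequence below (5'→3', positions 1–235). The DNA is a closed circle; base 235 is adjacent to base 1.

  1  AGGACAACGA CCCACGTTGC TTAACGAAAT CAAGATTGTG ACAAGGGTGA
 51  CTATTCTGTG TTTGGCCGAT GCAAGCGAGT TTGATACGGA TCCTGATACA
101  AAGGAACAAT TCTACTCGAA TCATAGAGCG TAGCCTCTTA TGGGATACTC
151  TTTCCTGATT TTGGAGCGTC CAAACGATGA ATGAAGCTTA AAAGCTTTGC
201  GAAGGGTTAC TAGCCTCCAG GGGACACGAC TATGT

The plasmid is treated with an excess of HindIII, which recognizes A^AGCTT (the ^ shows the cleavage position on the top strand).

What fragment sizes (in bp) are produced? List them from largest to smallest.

HindIII sites (AAGCTT) start at positions 184, 192.
HindIII cuts after the first base of each site, so after positions 184, 192.
Circular molecule, 2 cuts → 2 fragments:
  185–192 → 8 bp
  193–235 then 1–184 → 43 + 184 = 227 bp
Sorted largest to smallest: 227, 8 bp.

227, 8 bp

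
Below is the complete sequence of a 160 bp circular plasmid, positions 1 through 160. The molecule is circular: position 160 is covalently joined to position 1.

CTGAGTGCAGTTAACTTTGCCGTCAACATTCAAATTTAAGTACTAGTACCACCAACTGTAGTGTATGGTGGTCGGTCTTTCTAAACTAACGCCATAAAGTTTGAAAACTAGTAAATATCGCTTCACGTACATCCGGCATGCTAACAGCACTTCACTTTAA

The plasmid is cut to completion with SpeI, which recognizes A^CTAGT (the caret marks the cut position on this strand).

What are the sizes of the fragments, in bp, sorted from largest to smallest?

95, 65 bp

SpeI sites (ACTAGT) start at positions 42, 107.
SpeI cuts after the first base of each site, so after positions 42, 107.
Circular molecule, 2 cuts → 2 fragments:
  43–107 → 65 bp
  108–160 then 1–42 → 53 + 42 = 95 bp
Sorted largest to smallest: 95, 65 bp.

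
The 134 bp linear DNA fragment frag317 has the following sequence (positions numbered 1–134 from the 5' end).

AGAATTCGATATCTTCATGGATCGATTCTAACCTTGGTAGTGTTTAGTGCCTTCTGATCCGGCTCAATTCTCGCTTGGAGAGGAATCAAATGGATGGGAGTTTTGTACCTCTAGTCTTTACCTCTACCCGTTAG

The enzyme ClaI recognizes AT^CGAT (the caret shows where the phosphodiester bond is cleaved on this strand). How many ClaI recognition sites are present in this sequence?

ATCGAT occurs starting at position 21.
ClaI cuts at 1 site.

1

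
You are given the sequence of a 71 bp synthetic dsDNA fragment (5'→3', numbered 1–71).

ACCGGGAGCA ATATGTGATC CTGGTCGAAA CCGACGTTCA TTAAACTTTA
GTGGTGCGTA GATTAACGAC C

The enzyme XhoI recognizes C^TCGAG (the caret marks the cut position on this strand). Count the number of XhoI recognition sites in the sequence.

No occurrence of CTCGAG is present in the sequence.
XhoI does not cut: 0 sites.

0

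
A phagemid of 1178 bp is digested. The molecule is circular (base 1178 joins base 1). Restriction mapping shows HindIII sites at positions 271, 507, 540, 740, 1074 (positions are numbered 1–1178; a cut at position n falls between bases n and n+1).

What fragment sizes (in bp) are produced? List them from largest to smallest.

Circular molecule, 5 cuts → 5 fragments:
  507 − 271 = 236 bp
  540 − 507 = 33 bp
  740 − 540 = 200 bp
  1074 − 740 = 334 bp
  wrap: 1178 − 1074 + 271 = 375 bp
Sorted largest to smallest: 375, 334, 236, 200, 33 bp.

375, 334, 236, 200, 33 bp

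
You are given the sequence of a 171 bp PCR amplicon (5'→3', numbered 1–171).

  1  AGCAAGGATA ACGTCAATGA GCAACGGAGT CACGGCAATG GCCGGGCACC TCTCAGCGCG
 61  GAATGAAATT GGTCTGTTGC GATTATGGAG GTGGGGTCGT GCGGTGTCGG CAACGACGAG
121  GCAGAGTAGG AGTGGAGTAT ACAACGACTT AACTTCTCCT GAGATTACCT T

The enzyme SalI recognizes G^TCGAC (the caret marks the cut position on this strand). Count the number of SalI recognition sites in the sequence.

0

No occurrence of GTCGAC is present in the sequence.
SalI does not cut: 0 sites.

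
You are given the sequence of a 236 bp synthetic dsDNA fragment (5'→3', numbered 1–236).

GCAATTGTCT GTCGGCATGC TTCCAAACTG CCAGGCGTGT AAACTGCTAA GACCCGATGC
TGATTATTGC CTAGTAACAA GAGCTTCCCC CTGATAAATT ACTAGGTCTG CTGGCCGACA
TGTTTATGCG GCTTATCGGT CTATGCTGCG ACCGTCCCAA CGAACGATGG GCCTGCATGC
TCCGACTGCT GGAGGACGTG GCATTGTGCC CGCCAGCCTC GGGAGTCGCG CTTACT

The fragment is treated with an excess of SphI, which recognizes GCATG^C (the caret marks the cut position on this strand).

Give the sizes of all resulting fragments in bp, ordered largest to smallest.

160, 57, 19 bp

SphI sites (GCATGC) start at positions 15, 175.
SphI cuts after base 5 of each site (before the last base), so after positions 19, 179.
Linear molecule, 2 cuts → 3 fragments:
  1–19 → 19 bp
  20–179 → 160 bp
  180–236 → 57 bp
Sorted largest to smallest: 160, 57, 19 bp.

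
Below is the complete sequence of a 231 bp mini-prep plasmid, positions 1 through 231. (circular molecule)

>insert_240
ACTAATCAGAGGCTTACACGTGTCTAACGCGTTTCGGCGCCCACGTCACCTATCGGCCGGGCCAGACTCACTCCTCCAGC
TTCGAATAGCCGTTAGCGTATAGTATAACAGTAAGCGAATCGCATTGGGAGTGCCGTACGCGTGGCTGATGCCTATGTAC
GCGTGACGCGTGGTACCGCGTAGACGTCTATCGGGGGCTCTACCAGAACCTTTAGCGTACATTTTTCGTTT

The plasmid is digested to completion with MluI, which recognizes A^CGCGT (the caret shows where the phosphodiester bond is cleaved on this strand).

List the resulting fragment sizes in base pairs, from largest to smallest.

MluI sites (ACGCGT) start at positions 27, 138, 159, 166.
MluI cuts after the first base of each site, so after positions 27, 138, 159, 166.
Circular molecule, 4 cuts → 4 fragments:
  28–138 → 111 bp
  139–159 → 21 bp
  160–166 → 7 bp
  167–231 then 1–27 → 65 + 27 = 92 bp
Sorted largest to smallest: 111, 92, 21, 7 bp.

111, 92, 21, 7 bp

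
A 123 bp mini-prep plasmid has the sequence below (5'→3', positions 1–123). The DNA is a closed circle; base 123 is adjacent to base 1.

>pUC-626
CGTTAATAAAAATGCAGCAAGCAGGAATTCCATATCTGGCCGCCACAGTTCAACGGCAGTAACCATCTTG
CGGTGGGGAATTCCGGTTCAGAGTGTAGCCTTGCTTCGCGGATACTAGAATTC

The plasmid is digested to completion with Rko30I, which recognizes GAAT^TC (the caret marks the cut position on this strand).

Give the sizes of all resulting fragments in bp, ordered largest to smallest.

Rko30I sites (GAATTC) start at positions 25, 78, 118.
Rko30I cuts after base 4 of each site, so after positions 28, 81, 121.
Circular molecule, 3 cuts → 3 fragments:
  29–81 → 53 bp
  82–121 → 40 bp
  122–123 then 1–28 → 2 + 28 = 30 bp
Sorted largest to smallest: 53, 40, 30 bp.

53, 40, 30 bp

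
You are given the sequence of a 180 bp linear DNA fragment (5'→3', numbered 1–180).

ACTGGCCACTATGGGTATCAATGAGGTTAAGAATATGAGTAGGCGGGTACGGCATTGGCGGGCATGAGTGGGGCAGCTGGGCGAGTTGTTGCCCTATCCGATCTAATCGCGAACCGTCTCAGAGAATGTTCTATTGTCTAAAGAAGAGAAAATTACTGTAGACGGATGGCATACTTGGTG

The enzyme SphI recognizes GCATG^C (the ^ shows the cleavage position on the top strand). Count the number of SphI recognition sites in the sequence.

No occurrence of GCATGC is present in the sequence.
SphI does not cut: 0 sites.

0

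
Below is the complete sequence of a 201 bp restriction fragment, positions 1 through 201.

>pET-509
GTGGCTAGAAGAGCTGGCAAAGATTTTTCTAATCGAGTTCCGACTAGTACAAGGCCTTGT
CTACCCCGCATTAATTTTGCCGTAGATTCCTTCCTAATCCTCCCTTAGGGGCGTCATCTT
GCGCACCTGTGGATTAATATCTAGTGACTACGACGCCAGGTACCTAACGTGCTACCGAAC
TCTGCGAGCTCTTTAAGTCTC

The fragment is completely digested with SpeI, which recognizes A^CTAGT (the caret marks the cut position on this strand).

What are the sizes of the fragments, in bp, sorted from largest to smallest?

The SpeI site (ACTAGT) starts at position 43.
SpeI cuts after the first base of each site, so after position 43.
Linear molecule, 1 cut → 2 fragments:
  1–43 → 43 bp
  44–201 → 158 bp
Sorted largest to smallest: 158, 43 bp.

158, 43 bp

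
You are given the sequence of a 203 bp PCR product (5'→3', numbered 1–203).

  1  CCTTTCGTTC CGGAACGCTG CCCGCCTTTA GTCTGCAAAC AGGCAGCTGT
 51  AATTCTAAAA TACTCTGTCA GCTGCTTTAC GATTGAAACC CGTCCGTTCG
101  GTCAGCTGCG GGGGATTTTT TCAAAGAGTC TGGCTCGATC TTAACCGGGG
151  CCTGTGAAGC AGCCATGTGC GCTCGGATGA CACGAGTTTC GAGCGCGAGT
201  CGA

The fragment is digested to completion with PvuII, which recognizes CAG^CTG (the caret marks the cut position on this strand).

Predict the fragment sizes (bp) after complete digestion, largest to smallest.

98, 46, 34, 25 bp

PvuII sites (CAGCTG) start at positions 44, 69, 103.
PvuII cuts after base 3 of each site, so after positions 46, 71, 105.
Linear molecule, 3 cuts → 4 fragments:
  1–46 → 46 bp
  47–71 → 25 bp
  72–105 → 34 bp
  106–203 → 98 bp
Sorted largest to smallest: 98, 46, 34, 25 bp.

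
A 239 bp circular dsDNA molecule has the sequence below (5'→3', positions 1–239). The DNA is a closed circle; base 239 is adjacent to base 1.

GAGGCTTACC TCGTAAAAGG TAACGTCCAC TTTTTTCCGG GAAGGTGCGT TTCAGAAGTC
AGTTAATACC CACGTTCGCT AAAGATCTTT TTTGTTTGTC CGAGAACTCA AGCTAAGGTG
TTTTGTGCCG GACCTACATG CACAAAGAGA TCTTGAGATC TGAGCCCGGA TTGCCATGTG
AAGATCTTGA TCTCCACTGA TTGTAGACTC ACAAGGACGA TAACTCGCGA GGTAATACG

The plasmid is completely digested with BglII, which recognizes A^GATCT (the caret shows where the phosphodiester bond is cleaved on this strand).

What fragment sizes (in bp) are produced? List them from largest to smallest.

BglII sites (AGATCT) start at positions 83, 148, 156, 182.
BglII cuts after the first base of each site, so after positions 83, 148, 156, 182.
Circular molecule, 4 cuts → 4 fragments:
  84–148 → 65 bp
  149–156 → 8 bp
  157–182 → 26 bp
  183–239 then 1–83 → 57 + 83 = 140 bp
Sorted largest to smallest: 140, 65, 26, 8 bp.

140, 65, 26, 8 bp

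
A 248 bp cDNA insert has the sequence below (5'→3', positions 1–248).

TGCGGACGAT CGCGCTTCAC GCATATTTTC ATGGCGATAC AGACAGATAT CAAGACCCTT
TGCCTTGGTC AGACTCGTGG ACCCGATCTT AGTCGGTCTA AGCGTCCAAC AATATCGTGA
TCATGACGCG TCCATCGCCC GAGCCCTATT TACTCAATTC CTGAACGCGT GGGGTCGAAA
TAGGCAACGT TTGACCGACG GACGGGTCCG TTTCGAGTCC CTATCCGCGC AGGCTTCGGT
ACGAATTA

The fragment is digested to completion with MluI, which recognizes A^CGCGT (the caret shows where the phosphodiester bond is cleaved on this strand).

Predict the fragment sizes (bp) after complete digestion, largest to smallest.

MluI sites (ACGCGT) start at positions 126, 165.
MluI cuts after the first base of each site, so after positions 126, 165.
Linear molecule, 2 cuts → 3 fragments:
  1–126 → 126 bp
  127–165 → 39 bp
  166–248 → 83 bp
Sorted largest to smallest: 126, 83, 39 bp.

126, 83, 39 bp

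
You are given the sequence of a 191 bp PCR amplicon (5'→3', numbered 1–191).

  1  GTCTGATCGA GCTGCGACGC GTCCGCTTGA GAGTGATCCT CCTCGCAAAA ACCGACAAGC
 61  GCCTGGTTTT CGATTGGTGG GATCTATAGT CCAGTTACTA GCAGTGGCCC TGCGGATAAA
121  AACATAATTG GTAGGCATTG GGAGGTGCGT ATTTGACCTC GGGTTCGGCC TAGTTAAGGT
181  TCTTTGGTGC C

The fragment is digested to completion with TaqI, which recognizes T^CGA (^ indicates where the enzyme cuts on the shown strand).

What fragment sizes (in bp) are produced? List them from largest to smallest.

121, 63, 7 bp

TaqI sites (TCGA) start at positions 7, 70.
TaqI cuts after the first base of each site, so after positions 7, 70.
Linear molecule, 2 cuts → 3 fragments:
  1–7 → 7 bp
  8–70 → 63 bp
  71–191 → 121 bp
Sorted largest to smallest: 121, 63, 7 bp.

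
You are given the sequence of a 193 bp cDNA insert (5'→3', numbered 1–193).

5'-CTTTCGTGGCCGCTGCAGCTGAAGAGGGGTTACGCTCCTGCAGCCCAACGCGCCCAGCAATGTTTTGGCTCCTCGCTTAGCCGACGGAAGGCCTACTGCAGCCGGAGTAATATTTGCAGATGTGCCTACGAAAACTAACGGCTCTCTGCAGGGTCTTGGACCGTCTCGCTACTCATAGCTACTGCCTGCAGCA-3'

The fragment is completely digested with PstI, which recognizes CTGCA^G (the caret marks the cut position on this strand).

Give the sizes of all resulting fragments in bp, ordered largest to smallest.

58, 50, 40, 25, 17, 3 bp

PstI sites (CTGCAG) start at positions 13, 38, 96, 146, 186.
PstI cuts after base 5 of each site (before the last base), so after positions 17, 42, 100, 150, 190.
Linear molecule, 5 cuts → 6 fragments:
  1–17 → 17 bp
  18–42 → 25 bp
  43–100 → 58 bp
  101–150 → 50 bp
  151–190 → 40 bp
  191–193 → 3 bp
Sorted largest to smallest: 58, 50, 40, 25, 17, 3 bp.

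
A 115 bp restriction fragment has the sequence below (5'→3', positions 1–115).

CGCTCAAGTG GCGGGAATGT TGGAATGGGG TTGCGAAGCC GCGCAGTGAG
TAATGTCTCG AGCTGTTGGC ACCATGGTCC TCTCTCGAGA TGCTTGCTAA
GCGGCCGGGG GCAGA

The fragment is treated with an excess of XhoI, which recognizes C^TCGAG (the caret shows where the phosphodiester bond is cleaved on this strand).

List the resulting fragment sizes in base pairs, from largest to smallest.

XhoI sites (CTCGAG) start at positions 57, 84.
XhoI cuts after the first base of each site, so after positions 57, 84.
Linear molecule, 2 cuts → 3 fragments:
  1–57 → 57 bp
  58–84 → 27 bp
  85–115 → 31 bp
Sorted largest to smallest: 57, 31, 27 bp.

57, 31, 27 bp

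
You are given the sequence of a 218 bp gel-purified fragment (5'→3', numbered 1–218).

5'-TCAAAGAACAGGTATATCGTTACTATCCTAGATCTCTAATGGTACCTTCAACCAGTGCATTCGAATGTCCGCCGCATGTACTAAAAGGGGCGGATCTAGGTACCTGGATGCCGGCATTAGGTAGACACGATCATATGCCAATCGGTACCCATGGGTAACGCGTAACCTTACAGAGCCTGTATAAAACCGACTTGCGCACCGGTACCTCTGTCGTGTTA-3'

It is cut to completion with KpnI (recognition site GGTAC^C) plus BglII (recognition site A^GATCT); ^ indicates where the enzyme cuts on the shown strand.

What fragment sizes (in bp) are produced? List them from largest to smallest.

58, 57, 45, 30, 15, 13 bp

KpnI sites (GGTACC) start at positions 41, 99, 144, 201.
KpnI cuts after base 5 of each site (before the last base), so after positions 45, 103, 148, 205.
The BglII site (AGATCT) starts at position 30.
BglII cuts after the first base of each site, so after position 30.
Combined cut positions: 30, 45, 103, 148, 205.
Linear molecule, 5 cuts → 6 fragments:
  1–30 → 30 bp
  31–45 → 15 bp
  46–103 → 58 bp
  104–148 → 45 bp
  149–205 → 57 bp
  206–218 → 13 bp
Sorted largest to smallest: 58, 57, 45, 30, 15, 13 bp.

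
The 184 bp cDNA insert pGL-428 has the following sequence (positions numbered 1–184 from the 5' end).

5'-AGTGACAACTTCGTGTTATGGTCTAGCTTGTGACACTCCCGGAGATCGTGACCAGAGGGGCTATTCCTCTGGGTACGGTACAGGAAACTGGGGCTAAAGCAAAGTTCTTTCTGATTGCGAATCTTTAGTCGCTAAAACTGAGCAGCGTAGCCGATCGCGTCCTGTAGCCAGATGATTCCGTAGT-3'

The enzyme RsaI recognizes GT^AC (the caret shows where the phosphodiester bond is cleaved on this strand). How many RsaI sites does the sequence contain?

GTAC occurs starting at positions 73, 78.
RsaI cuts at 2 sites.

2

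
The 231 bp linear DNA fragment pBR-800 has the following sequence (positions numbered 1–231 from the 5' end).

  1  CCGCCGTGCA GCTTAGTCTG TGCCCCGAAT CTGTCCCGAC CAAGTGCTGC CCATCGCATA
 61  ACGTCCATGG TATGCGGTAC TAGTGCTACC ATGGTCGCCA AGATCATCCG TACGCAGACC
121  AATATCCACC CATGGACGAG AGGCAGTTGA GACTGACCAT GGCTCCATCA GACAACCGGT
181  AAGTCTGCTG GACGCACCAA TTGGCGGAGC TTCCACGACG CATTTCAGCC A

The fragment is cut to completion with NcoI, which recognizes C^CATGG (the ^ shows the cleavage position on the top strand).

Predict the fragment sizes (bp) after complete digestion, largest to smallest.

NcoI sites (CCATGG) start at positions 65, 89, 130, 157.
NcoI cuts after the first base of each site, so after positions 65, 89, 130, 157.
Linear molecule, 4 cuts → 5 fragments:
  1–65 → 65 bp
  66–89 → 24 bp
  90–130 → 41 bp
  131–157 → 27 bp
  158–231 → 74 bp
Sorted largest to smallest: 74, 65, 41, 27, 24 bp.

74, 65, 41, 27, 24 bp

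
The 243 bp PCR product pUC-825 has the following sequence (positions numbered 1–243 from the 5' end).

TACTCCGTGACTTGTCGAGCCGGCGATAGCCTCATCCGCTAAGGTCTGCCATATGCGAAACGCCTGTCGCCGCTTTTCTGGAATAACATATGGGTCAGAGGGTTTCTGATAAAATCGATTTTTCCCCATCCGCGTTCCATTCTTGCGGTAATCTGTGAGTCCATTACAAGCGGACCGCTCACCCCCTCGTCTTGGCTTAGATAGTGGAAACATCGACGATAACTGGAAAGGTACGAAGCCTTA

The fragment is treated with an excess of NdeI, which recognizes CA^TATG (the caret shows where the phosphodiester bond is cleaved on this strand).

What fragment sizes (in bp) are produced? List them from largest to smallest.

155, 51, 37 bp

NdeI sites (CATATG) start at positions 50, 87.
NdeI cuts after base 2 of each site, so after positions 51, 88.
Linear molecule, 2 cuts → 3 fragments:
  1–51 → 51 bp
  52–88 → 37 bp
  89–243 → 155 bp
Sorted largest to smallest: 155, 51, 37 bp.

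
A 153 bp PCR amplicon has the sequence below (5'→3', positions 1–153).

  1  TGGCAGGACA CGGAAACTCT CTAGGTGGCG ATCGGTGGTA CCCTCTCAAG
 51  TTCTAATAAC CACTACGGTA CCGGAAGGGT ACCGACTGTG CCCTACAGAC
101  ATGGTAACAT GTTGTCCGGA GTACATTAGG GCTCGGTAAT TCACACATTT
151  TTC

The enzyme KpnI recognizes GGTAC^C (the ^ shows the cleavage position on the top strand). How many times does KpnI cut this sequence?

GGTACC occurs starting at positions 37, 67, 78.
KpnI cuts at 3 sites.

3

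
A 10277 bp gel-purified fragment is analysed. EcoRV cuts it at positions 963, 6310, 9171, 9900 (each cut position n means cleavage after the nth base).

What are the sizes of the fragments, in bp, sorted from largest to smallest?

Linear molecule, 4 cuts → 5 fragments:
  963 − 0 = 963 bp
  6310 − 963 = 5347 bp
  9171 − 6310 = 2861 bp
  9900 − 9171 = 729 bp
  10277 − 9900 = 377 bp
Sorted largest to smallest: 5347, 2861, 963, 729, 377 bp.

5347, 2861, 963, 729, 377 bp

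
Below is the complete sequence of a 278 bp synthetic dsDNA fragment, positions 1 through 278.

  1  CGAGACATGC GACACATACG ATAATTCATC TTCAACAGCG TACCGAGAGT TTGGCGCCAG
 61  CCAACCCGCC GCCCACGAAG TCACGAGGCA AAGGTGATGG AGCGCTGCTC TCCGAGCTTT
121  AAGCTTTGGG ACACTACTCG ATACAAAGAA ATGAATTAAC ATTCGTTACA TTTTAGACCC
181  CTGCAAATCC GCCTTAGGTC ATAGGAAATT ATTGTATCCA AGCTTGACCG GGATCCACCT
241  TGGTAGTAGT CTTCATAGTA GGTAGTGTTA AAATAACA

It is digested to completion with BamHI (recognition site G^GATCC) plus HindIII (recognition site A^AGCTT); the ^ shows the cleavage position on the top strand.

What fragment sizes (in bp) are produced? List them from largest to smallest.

The BamHI site (GGATCC) starts at position 231.
BamHI cuts after the first base of each site, so after position 231.
HindIII sites (AAGCTT) start at positions 121, 220.
HindIII cuts after the first base of each site, so after positions 121, 220.
Combined cut positions: 121, 220, 231.
Linear molecule, 3 cuts → 4 fragments:
  1–121 → 121 bp
  122–220 → 99 bp
  221–231 → 11 bp
  232–278 → 47 bp
Sorted largest to smallest: 121, 99, 47, 11 bp.

121, 99, 47, 11 bp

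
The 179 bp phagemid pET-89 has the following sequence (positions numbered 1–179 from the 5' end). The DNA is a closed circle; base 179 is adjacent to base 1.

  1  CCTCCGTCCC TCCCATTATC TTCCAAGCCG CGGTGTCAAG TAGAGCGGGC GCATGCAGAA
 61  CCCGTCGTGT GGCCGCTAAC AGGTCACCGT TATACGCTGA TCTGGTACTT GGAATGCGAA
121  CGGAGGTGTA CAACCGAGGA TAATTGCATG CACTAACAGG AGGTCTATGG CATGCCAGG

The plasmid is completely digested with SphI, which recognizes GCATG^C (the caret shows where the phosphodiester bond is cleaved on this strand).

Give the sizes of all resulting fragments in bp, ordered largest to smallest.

95, 60, 24 bp

SphI sites (GCATGC) start at positions 51, 146, 170.
SphI cuts after base 5 of each site (before the last base), so after positions 55, 150, 174.
Circular molecule, 3 cuts → 3 fragments:
  56–150 → 95 bp
  151–174 → 24 bp
  175–179 then 1–55 → 5 + 55 = 60 bp
Sorted largest to smallest: 95, 60, 24 bp.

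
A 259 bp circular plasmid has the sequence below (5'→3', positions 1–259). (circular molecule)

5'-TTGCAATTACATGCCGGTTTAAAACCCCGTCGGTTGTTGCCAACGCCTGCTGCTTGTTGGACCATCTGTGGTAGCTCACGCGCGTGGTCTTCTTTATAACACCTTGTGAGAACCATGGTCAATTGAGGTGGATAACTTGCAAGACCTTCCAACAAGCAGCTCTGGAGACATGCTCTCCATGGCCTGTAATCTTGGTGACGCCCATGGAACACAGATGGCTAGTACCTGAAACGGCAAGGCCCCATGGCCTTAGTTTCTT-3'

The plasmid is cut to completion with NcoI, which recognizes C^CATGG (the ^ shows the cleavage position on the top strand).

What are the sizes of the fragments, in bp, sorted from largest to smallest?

NcoI sites (CCATGG) start at positions 113, 177, 202, 242.
NcoI cuts after the first base of each site, so after positions 113, 177, 202, 242.
Circular molecule, 4 cuts → 4 fragments:
  114–177 → 64 bp
  178–202 → 25 bp
  203–242 → 40 bp
  243–259 then 1–113 → 17 + 113 = 130 bp
Sorted largest to smallest: 130, 64, 40, 25 bp.

130, 64, 40, 25 bp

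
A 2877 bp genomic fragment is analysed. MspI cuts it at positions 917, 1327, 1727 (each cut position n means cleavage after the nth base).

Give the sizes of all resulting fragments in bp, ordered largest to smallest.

Linear molecule, 3 cuts → 4 fragments:
  917 − 0 = 917 bp
  1327 − 917 = 410 bp
  1727 − 1327 = 400 bp
  2877 − 1727 = 1150 bp
Sorted largest to smallest: 1150, 917, 410, 400 bp.

1150, 917, 410, 400 bp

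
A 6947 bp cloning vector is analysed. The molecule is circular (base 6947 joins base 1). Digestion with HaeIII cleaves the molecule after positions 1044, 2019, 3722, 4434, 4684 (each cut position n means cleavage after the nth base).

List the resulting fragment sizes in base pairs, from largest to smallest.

Circular molecule, 5 cuts → 5 fragments:
  2019 − 1044 = 975 bp
  3722 − 2019 = 1703 bp
  4434 − 3722 = 712 bp
  4684 − 4434 = 250 bp
  wrap: 6947 − 4684 + 1044 = 3307 bp
Sorted largest to smallest: 3307, 1703, 975, 712, 250 bp.

3307, 1703, 975, 712, 250 bp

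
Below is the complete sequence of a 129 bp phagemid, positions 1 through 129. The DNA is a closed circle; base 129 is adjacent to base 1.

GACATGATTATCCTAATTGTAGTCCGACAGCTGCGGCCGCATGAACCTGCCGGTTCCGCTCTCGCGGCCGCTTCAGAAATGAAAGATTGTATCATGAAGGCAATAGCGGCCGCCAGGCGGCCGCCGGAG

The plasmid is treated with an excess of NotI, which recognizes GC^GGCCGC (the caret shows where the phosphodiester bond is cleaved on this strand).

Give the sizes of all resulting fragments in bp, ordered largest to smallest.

45, 42, 31, 11 bp

NotI sites (GCGGCCGC) start at positions 33, 64, 106, 117.
NotI cuts after base 2 of each site, so after positions 34, 65, 107, 118.
Circular molecule, 4 cuts → 4 fragments:
  35–65 → 31 bp
  66–107 → 42 bp
  108–118 → 11 bp
  119–129 then 1–34 → 11 + 34 = 45 bp
Sorted largest to smallest: 45, 42, 31, 11 bp.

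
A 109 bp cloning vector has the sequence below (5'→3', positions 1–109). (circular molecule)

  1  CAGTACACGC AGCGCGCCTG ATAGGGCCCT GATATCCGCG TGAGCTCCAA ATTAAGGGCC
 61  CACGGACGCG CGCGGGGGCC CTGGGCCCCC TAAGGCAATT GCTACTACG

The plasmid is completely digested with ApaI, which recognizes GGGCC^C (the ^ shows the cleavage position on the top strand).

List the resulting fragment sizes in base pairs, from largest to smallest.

ApaI sites (GGGCCC) start at positions 24, 56, 76, 83.
ApaI cuts after base 5 of each site (before the last base), so after positions 28, 60, 80, 87.
Circular molecule, 4 cuts → 4 fragments:
  29–60 → 32 bp
  61–80 → 20 bp
  81–87 → 7 bp
  88–109 then 1–28 → 22 + 28 = 50 bp
Sorted largest to smallest: 50, 32, 20, 7 bp.

50, 32, 20, 7 bp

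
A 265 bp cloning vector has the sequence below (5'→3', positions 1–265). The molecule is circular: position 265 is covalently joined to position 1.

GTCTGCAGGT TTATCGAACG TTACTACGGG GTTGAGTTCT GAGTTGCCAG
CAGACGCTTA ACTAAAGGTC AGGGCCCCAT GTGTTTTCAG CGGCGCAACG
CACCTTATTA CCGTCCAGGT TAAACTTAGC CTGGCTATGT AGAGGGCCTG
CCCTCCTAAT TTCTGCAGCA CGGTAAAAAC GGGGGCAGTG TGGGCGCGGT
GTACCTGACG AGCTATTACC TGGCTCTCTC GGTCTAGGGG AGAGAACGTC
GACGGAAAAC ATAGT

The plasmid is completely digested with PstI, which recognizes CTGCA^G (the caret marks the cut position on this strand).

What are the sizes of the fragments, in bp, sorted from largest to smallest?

PstI sites (CTGCAG) start at positions 3, 163.
PstI cuts after base 5 of each site (before the last base), so after positions 7, 167.
Circular molecule, 2 cuts → 2 fragments:
  8–167 → 160 bp
  168–265 then 1–7 → 98 + 7 = 105 bp
Sorted largest to smallest: 160, 105 bp.

160, 105 bp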